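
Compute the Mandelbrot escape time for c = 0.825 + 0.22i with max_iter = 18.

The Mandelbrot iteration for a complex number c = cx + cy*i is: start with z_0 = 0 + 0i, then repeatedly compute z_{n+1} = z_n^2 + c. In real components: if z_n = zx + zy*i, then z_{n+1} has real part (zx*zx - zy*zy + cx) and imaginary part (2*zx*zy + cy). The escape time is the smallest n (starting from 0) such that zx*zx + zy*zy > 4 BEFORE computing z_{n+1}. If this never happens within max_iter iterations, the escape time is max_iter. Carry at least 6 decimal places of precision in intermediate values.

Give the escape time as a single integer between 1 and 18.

Answer: 3

Derivation:
z_0 = 0 + 0i, c = 0.8250 + 0.2200i
Iter 1: z = 0.8250 + 0.2200i, |z|^2 = 0.7290
Iter 2: z = 1.4572 + 0.5830i, |z|^2 = 2.4634
Iter 3: z = 2.6086 + 1.9191i, |z|^2 = 10.4879
Escaped at iteration 3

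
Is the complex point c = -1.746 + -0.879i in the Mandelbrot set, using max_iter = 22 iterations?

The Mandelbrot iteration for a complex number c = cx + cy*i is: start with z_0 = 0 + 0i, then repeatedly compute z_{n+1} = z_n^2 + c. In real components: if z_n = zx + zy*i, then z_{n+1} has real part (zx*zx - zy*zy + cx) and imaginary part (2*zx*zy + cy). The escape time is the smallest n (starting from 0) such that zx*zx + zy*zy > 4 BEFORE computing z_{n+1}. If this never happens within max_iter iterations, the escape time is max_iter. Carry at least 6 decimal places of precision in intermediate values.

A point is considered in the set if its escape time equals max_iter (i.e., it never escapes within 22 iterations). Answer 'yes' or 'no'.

z_0 = 0 + 0i, c = -1.7460 + -0.8790i
Iter 1: z = -1.7460 + -0.8790i, |z|^2 = 3.8212
Iter 2: z = 0.5299 + 2.1905i, |z|^2 = 5.0789
Escaped at iteration 2

Answer: no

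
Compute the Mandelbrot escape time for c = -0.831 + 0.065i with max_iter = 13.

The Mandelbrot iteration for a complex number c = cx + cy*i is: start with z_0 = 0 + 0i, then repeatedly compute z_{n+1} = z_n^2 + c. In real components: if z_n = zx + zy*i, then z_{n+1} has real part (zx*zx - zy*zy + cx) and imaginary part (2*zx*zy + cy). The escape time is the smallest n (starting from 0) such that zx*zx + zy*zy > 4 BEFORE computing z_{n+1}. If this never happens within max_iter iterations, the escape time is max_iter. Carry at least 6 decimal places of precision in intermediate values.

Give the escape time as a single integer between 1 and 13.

Answer: 13

Derivation:
z_0 = 0 + 0i, c = -0.8310 + 0.0650i
Iter 1: z = -0.8310 + 0.0650i, |z|^2 = 0.6948
Iter 2: z = -0.1447 + -0.0430i, |z|^2 = 0.0228
Iter 3: z = -0.8119 + 0.0774i, |z|^2 = 0.6652
Iter 4: z = -0.1778 + -0.0608i, |z|^2 = 0.0353
Iter 5: z = -0.8031 + 0.0866i, |z|^2 = 0.6525
Iter 6: z = -0.1936 + -0.0741i, |z|^2 = 0.0430
Iter 7: z = -0.7990 + 0.0937i, |z|^2 = 0.6472
Iter 8: z = -0.2013 + -0.0847i, |z|^2 = 0.0477
Iter 9: z = -0.7976 + 0.0991i, |z|^2 = 0.6461
Iter 10: z = -0.2046 + -0.0931i, |z|^2 = 0.0505
Iter 11: z = -0.7978 + 0.1031i, |z|^2 = 0.6471
Iter 12: z = -0.2051 + -0.0995i, |z|^2 = 0.0520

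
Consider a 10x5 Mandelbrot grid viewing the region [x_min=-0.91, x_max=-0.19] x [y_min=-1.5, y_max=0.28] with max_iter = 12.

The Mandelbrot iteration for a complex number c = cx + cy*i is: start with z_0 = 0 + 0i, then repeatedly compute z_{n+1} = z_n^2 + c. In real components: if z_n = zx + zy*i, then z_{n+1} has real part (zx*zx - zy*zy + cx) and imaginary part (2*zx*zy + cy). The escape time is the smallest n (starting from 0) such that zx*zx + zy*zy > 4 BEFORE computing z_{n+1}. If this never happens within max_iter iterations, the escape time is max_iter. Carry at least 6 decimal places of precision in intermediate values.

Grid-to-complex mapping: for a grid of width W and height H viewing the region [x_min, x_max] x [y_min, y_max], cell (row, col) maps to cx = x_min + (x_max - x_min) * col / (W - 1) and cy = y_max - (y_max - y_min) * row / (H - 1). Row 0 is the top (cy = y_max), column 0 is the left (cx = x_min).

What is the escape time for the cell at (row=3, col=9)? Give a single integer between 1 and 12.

Answer: 9

Derivation:
z_0 = 0 + 0i, c = -0.1900 + -1.0550i
Iter 1: z = -0.1900 + -1.0550i, |z|^2 = 1.1491
Iter 2: z = -1.2669 + -0.6541i, |z|^2 = 2.0329
Iter 3: z = 0.9873 + 0.6024i, |z|^2 = 1.3375
Iter 4: z = 0.4218 + 0.1344i, |z|^2 = 0.1960
Iter 5: z = -0.0302 + -0.9416i, |z|^2 = 0.8875
Iter 6: z = -1.0757 + -0.9982i, |z|^2 = 2.1535
Iter 7: z = -0.0293 + 1.0925i, |z|^2 = 1.1945
Iter 8: z = -1.3828 + -1.1189i, |z|^2 = 3.1641
Iter 9: z = 0.4701 + 2.0395i, |z|^2 = 4.3804
Escaped at iteration 9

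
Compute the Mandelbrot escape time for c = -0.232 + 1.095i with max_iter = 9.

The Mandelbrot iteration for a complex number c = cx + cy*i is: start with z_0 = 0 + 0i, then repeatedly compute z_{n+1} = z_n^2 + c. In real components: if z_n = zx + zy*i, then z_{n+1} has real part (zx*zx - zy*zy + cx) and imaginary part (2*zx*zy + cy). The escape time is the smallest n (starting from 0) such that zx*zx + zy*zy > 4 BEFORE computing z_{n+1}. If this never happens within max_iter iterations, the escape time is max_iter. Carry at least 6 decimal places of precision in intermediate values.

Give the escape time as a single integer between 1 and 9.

z_0 = 0 + 0i, c = -0.2320 + 1.0950i
Iter 1: z = -0.2320 + 1.0950i, |z|^2 = 1.2528
Iter 2: z = -1.3772 + 0.5869i, |z|^2 = 2.2412
Iter 3: z = 1.3202 + -0.5216i, |z|^2 = 2.0150
Iter 4: z = 1.2389 + -0.2823i, |z|^2 = 1.6145
Iter 5: z = 1.2231 + 0.3956i, |z|^2 = 1.6525
Iter 6: z = 1.1075 + 2.0627i, |z|^2 = 5.4814
Escaped at iteration 6

Answer: 6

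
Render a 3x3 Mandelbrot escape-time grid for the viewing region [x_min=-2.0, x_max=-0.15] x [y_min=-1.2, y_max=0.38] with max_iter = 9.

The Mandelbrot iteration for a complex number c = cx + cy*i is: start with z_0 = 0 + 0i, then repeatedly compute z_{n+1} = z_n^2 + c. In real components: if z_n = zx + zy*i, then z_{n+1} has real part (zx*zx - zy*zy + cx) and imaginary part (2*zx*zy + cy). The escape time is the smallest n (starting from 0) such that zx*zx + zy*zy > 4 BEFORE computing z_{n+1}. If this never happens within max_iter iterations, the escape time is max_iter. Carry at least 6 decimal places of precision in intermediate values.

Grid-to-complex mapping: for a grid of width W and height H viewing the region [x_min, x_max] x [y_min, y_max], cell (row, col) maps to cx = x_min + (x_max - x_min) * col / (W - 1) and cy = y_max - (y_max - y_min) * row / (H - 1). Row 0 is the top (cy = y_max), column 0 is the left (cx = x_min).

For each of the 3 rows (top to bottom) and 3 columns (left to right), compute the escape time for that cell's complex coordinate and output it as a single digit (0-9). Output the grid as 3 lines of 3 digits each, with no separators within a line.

Answer: 189
169
133

Derivation:
(row=0, col=0): c = -2.0000 + 0.3800i → escape time 1
(row=0, col=1): c = -1.0750 + 0.3800i → escape time 8
(row=0, col=2): c = -0.1500 + 0.3800i → escape time 9
(row=1, col=0): c = -2.0000 + -0.4100i → escape time 1
(row=1, col=1): c = -1.0750 + -0.4100i → escape time 6
(row=1, col=2): c = -0.1500 + -0.4100i → escape time 9
(row=2, col=0): c = -2.0000 + -1.2000i → escape time 1
(row=2, col=1): c = -1.0750 + -1.2000i → escape time 3
(row=2, col=2): c = -0.1500 + -1.2000i → escape time 3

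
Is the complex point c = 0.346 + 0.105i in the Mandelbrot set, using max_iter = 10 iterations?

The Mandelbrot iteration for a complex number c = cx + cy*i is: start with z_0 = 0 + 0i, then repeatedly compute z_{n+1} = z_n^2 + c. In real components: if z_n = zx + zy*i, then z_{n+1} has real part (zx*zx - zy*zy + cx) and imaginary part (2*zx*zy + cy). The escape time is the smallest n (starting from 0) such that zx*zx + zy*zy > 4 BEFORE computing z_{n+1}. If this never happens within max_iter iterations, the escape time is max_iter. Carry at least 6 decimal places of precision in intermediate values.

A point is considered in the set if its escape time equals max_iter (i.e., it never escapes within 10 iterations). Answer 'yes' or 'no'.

Answer: yes

Derivation:
z_0 = 0 + 0i, c = 0.3460 + 0.1050i
Iter 1: z = 0.3460 + 0.1050i, |z|^2 = 0.1307
Iter 2: z = 0.4547 + 0.1777i, |z|^2 = 0.2383
Iter 3: z = 0.5212 + 0.2666i, |z|^2 = 0.3427
Iter 4: z = 0.5466 + 0.3829i, |z|^2 = 0.4453
Iter 5: z = 0.4982 + 0.5235i, |z|^2 = 0.5222
Iter 6: z = 0.3201 + 0.6266i, |z|^2 = 0.4951
Iter 7: z = 0.0558 + 0.5062i, |z|^2 = 0.2593
Iter 8: z = 0.0929 + 0.1615i, |z|^2 = 0.0347
Iter 9: z = 0.3285 + 0.1350i, |z|^2 = 0.1262
Did not escape in 10 iterations → in set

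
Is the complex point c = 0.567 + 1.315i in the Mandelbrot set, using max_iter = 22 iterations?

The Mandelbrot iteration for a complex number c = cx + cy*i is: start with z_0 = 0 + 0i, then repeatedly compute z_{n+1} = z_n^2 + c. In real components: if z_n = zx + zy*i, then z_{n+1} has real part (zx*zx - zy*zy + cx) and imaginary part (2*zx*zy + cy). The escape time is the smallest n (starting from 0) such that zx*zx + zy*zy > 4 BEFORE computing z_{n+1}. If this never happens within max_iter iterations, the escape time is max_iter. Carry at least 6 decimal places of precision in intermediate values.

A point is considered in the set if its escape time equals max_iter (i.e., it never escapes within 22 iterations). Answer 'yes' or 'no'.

z_0 = 0 + 0i, c = 0.5670 + 1.3150i
Iter 1: z = 0.5670 + 1.3150i, |z|^2 = 2.0507
Iter 2: z = -0.8407 + 2.8062i, |z|^2 = 8.5817
Escaped at iteration 2

Answer: no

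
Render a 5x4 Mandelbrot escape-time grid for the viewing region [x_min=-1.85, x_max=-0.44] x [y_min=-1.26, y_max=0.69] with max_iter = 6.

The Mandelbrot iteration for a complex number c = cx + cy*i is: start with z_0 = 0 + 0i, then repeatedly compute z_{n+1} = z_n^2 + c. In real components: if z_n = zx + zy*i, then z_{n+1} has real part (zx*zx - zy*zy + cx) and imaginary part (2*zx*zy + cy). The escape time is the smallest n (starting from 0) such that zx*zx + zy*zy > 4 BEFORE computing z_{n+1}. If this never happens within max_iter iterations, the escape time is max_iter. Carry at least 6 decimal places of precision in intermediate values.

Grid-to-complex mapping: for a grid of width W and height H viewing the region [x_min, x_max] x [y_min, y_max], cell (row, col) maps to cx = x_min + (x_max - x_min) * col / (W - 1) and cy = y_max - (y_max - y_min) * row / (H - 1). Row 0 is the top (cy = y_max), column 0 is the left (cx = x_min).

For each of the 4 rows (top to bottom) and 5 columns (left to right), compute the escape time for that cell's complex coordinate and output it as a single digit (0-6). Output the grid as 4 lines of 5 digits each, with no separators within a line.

(row=0, col=0): c = -1.8500 + 0.6900i → escape time 2
(row=0, col=1): c = -1.4975 + 0.6900i → escape time 3
(row=0, col=2): c = -1.1450 + 0.6900i → escape time 3
(row=0, col=3): c = -0.7925 + 0.6900i → escape time 4
(row=0, col=4): c = -0.4400 + 0.6900i → escape time 6
(row=1, col=0): c = -1.8500 + 0.0400i → escape time 6
(row=1, col=1): c = -1.4975 + 0.0400i → escape time 6
(row=1, col=2): c = -1.1450 + 0.0400i → escape time 6
(row=1, col=3): c = -0.7925 + 0.0400i → escape time 6
(row=1, col=4): c = -0.4400 + 0.0400i → escape time 6
(row=2, col=0): c = -1.8500 + -0.6100i → escape time 2
(row=2, col=1): c = -1.4975 + -0.6100i → escape time 3
(row=2, col=2): c = -1.1450 + -0.6100i → escape time 4
(row=2, col=3): c = -0.7925 + -0.6100i → escape time 5
(row=2, col=4): c = -0.4400 + -0.6100i → escape time 6
(row=3, col=0): c = -1.8500 + -1.2600i → escape time 1
(row=3, col=1): c = -1.4975 + -1.2600i → escape time 2
(row=3, col=2): c = -1.1450 + -1.2600i → escape time 2
(row=3, col=3): c = -0.7925 + -1.2600i → escape time 3
(row=3, col=4): c = -0.4400 + -1.2600i → escape time 3

Answer: 23346
66666
23456
12233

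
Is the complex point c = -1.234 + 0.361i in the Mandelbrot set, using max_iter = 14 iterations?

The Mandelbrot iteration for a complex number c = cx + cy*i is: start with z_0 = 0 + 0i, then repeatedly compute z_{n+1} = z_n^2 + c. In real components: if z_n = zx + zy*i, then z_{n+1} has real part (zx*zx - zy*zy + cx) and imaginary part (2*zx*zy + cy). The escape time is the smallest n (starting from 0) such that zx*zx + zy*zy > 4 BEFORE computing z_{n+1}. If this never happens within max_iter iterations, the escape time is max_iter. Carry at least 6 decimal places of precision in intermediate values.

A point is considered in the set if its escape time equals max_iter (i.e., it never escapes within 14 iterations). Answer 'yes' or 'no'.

Answer: no

Derivation:
z_0 = 0 + 0i, c = -1.2340 + 0.3610i
Iter 1: z = -1.2340 + 0.3610i, |z|^2 = 1.6531
Iter 2: z = 0.1584 + -0.5299i, |z|^2 = 0.3059
Iter 3: z = -1.4897 + 0.1931i, |z|^2 = 2.2566
Iter 4: z = 0.9481 + -0.2143i, |z|^2 = 0.9447
Iter 5: z = -0.3811 + -0.0453i, |z|^2 = 0.1473
Iter 6: z = -1.0908 + 0.3955i, |z|^2 = 1.3463
Iter 7: z = -0.2006 + -0.5018i, |z|^2 = 0.2921
Iter 8: z = -1.4456 + 0.5623i, |z|^2 = 2.4060
Iter 9: z = 0.5397 + -1.2647i, |z|^2 = 1.8908
Iter 10: z = -2.5423 + -1.0041i, |z|^2 = 7.4714
Escaped at iteration 10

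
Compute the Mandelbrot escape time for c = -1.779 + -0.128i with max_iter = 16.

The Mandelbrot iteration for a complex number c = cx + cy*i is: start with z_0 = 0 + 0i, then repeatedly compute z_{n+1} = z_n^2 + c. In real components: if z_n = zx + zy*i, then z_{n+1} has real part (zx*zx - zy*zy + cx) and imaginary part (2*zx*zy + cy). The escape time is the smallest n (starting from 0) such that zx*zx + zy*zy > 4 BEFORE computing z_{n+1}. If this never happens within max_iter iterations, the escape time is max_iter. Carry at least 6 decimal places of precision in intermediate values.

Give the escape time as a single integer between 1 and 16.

Answer: 4

Derivation:
z_0 = 0 + 0i, c = -1.7790 + -0.1280i
Iter 1: z = -1.7790 + -0.1280i, |z|^2 = 3.1812
Iter 2: z = 1.3695 + 0.3274i, |z|^2 = 1.9826
Iter 3: z = -0.0108 + 0.7688i, |z|^2 = 0.5911
Iter 4: z = -2.3699 + -0.1446i, |z|^2 = 5.6374
Escaped at iteration 4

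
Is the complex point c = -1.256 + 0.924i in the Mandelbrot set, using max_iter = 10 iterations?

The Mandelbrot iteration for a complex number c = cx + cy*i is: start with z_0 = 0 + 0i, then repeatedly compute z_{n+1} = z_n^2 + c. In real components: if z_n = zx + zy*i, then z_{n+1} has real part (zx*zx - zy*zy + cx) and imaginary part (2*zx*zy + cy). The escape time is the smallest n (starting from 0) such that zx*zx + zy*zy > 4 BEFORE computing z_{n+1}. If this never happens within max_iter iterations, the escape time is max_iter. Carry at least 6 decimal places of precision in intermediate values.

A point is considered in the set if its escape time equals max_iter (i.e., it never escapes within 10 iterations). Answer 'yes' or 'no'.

Answer: no

Derivation:
z_0 = 0 + 0i, c = -1.2560 + 0.9240i
Iter 1: z = -1.2560 + 0.9240i, |z|^2 = 2.4313
Iter 2: z = -0.5322 + -1.3971i, |z|^2 = 2.2351
Iter 3: z = -2.9246 + 2.4112i, |z|^2 = 14.3669
Escaped at iteration 3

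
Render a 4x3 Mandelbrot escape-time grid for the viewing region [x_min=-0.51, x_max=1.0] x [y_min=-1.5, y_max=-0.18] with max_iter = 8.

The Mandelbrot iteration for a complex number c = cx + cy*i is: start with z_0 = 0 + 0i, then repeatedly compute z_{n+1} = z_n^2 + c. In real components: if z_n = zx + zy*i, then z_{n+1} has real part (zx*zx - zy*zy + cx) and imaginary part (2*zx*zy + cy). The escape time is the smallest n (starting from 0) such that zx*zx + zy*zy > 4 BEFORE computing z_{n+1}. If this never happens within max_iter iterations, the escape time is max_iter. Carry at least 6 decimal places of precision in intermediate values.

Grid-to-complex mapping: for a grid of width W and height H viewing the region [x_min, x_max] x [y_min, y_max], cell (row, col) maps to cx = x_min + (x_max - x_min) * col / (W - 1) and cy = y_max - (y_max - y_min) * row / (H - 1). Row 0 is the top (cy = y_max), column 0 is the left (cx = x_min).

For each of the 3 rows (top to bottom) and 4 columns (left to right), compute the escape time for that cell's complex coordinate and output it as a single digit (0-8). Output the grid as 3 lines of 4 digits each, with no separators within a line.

Answer: 8852
5832
2222

Derivation:
(row=0, col=0): c = -0.5100 + -0.1800i → escape time 8
(row=0, col=1): c = -0.0067 + -0.1800i → escape time 8
(row=0, col=2): c = 0.4967 + -0.1800i → escape time 5
(row=0, col=3): c = 1.0000 + -0.1800i → escape time 2
(row=1, col=0): c = -0.5100 + -0.8400i → escape time 5
(row=1, col=1): c = -0.0067 + -0.8400i → escape time 8
(row=1, col=2): c = 0.4967 + -0.8400i → escape time 3
(row=1, col=3): c = 1.0000 + -0.8400i → escape time 2
(row=2, col=0): c = -0.5100 + -1.5000i → escape time 2
(row=2, col=1): c = -0.0067 + -1.5000i → escape time 2
(row=2, col=2): c = 0.4967 + -1.5000i → escape time 2
(row=2, col=3): c = 1.0000 + -1.5000i → escape time 2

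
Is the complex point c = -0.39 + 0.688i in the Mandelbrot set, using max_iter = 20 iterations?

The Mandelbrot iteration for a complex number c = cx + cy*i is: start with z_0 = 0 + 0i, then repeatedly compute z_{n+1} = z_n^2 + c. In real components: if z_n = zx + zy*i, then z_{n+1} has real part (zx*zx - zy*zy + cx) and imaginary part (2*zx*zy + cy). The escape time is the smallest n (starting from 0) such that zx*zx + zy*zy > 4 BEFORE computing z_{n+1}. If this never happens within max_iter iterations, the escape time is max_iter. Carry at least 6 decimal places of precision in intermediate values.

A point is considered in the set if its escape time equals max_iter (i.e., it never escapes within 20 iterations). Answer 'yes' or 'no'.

z_0 = 0 + 0i, c = -0.3900 + 0.6880i
Iter 1: z = -0.3900 + 0.6880i, |z|^2 = 0.6254
Iter 2: z = -0.7112 + 0.1514i, |z|^2 = 0.5288
Iter 3: z = 0.0930 + 0.4727i, |z|^2 = 0.2321
Iter 4: z = -0.6048 + 0.7759i, |z|^2 = 0.9678
Iter 5: z = -0.6262 + -0.2505i, |z|^2 = 0.4549
Iter 6: z = -0.0606 + 1.0017i, |z|^2 = 1.0071
Iter 7: z = -1.3898 + 0.5666i, |z|^2 = 2.2525
Iter 8: z = 1.2205 + -0.8868i, |z|^2 = 2.2762
Iter 9: z = 0.3132 + -1.4768i, |z|^2 = 2.2791
Iter 10: z = -2.4729 + -0.2371i, |z|^2 = 6.1717
Escaped at iteration 10

Answer: no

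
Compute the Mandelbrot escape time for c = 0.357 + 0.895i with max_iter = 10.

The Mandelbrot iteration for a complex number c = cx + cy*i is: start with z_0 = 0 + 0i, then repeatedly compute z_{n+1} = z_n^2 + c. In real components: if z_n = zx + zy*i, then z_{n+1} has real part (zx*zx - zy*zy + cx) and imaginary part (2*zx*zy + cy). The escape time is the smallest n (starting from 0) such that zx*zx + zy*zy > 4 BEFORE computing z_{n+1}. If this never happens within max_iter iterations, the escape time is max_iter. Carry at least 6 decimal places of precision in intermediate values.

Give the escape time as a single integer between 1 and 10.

z_0 = 0 + 0i, c = 0.3570 + 0.8950i
Iter 1: z = 0.3570 + 0.8950i, |z|^2 = 0.9285
Iter 2: z = -0.3166 + 1.5340i, |z|^2 = 2.4535
Iter 3: z = -1.8960 + -0.0763i, |z|^2 = 3.6007
Iter 4: z = 3.9461 + 1.1842i, |z|^2 = 16.9741
Escaped at iteration 4

Answer: 4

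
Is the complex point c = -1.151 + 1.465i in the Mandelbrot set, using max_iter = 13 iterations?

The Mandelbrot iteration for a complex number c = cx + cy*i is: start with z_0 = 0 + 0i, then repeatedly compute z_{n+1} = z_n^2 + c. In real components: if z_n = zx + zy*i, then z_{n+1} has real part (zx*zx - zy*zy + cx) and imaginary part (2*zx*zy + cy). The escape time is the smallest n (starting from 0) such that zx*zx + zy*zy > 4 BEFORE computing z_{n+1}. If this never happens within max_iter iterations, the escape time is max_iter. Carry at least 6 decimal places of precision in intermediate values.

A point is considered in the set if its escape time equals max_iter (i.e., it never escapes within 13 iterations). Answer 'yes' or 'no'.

Answer: no

Derivation:
z_0 = 0 + 0i, c = -1.1510 + 1.4650i
Iter 1: z = -1.1510 + 1.4650i, |z|^2 = 3.4710
Iter 2: z = -1.9724 + -1.9074i, |z|^2 = 7.5287
Escaped at iteration 2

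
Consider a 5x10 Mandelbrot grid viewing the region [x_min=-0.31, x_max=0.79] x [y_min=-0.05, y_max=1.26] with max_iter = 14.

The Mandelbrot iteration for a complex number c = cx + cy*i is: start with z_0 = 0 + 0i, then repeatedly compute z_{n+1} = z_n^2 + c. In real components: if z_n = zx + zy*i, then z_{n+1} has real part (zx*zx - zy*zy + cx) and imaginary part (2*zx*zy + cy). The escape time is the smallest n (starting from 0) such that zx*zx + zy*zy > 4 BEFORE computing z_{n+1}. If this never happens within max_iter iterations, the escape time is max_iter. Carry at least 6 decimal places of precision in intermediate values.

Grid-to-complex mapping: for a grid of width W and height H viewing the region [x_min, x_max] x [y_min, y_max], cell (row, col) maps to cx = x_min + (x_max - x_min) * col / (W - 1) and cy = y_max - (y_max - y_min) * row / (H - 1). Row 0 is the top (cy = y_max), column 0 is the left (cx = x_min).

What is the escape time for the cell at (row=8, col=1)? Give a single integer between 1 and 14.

z_0 = 0 + 0i, c = -0.0350 + 0.0956i
Iter 1: z = -0.0350 + 0.0956i, |z|^2 = 0.0104
Iter 2: z = -0.0429 + 0.0889i, |z|^2 = 0.0097
Iter 3: z = -0.0411 + 0.0879i, |z|^2 = 0.0094
Iter 4: z = -0.0410 + 0.0883i, |z|^2 = 0.0095
Iter 5: z = -0.0411 + 0.0883i, |z|^2 = 0.0095
Iter 6: z = -0.0411 + 0.0883i, |z|^2 = 0.0095
Iter 7: z = -0.0411 + 0.0883i, |z|^2 = 0.0095
Iter 8: z = -0.0411 + 0.0883i, |z|^2 = 0.0095
Iter 9: z = -0.0411 + 0.0883i, |z|^2 = 0.0095
Iter 10: z = -0.0411 + 0.0883i, |z|^2 = 0.0095
Iter 11: z = -0.0411 + 0.0883i, |z|^2 = 0.0095
Iter 12: z = -0.0411 + 0.0883i, |z|^2 = 0.0095
Iter 13: z = -0.0411 + 0.0883i, |z|^2 = 0.0095

Answer: 14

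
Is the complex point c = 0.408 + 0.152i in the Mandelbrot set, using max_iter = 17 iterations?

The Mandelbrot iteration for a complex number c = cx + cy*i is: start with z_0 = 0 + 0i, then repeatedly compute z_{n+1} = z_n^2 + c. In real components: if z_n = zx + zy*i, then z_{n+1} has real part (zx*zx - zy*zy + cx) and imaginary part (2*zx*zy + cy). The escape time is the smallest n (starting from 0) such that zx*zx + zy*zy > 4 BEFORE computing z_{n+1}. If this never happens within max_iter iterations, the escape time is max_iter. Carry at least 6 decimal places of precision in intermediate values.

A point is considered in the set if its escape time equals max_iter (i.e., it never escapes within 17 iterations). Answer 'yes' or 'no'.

Answer: yes

Derivation:
z_0 = 0 + 0i, c = 0.4080 + 0.1520i
Iter 1: z = 0.4080 + 0.1520i, |z|^2 = 0.1896
Iter 2: z = 0.5514 + 0.2760i, |z|^2 = 0.3802
Iter 3: z = 0.6358 + 0.4564i, |z|^2 = 0.6125
Iter 4: z = 0.6040 + 0.7323i, |z|^2 = 0.9011
Iter 5: z = 0.2364 + 1.0366i, |z|^2 = 1.1305
Iter 6: z = -0.6107 + 0.6422i, |z|^2 = 0.7853
Iter 7: z = 0.3685 + -0.6323i, |z|^2 = 0.5356
Iter 8: z = 0.1440 + -0.3140i, |z|^2 = 0.1193
Iter 9: z = 0.3301 + 0.0616i, |z|^2 = 0.1128
Iter 10: z = 0.5132 + 0.1927i, |z|^2 = 0.3005
Iter 11: z = 0.6342 + 0.3497i, |z|^2 = 0.5246
Iter 12: z = 0.6879 + 0.5956i, |z|^2 = 0.8281
Iter 13: z = 0.5265 + 0.9715i, |z|^2 = 1.2211
Iter 14: z = -0.2587 + 1.1750i, |z|^2 = 1.4475
Iter 15: z = -0.9057 + -0.4559i, |z|^2 = 1.0281
Iter 16: z = 1.0203 + 0.9778i, |z|^2 = 1.9973
Did not escape in 17 iterations → in set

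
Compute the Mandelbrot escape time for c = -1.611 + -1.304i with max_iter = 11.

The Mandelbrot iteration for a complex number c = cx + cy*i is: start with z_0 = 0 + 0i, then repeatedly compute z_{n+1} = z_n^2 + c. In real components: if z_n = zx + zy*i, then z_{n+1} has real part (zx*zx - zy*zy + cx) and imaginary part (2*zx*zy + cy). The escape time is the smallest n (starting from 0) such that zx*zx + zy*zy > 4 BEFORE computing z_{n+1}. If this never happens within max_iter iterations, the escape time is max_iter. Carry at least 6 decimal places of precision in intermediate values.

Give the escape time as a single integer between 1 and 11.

Answer: 1

Derivation:
z_0 = 0 + 0i, c = -1.6110 + -1.3040i
Iter 1: z = -1.6110 + -1.3040i, |z|^2 = 4.2957
Escaped at iteration 1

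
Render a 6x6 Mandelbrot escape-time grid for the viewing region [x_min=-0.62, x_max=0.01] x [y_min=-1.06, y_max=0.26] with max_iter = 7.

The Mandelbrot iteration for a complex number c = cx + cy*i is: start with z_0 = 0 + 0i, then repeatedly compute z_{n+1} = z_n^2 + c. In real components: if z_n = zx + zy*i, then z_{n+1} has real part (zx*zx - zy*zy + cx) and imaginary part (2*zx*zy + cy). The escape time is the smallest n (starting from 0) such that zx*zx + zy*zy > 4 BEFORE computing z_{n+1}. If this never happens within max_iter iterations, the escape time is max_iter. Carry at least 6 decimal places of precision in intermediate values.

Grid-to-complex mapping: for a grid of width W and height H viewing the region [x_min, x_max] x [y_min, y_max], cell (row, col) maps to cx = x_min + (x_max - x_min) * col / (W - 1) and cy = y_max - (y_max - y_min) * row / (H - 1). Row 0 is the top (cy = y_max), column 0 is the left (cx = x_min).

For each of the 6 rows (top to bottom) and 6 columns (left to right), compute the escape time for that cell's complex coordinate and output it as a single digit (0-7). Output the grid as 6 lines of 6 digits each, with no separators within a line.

(row=0, col=0): c = -0.6200 + 0.2600i → escape time 7
(row=0, col=1): c = -0.4940 + 0.2600i → escape time 7
(row=0, col=2): c = -0.3680 + 0.2600i → escape time 7
(row=0, col=3): c = -0.2420 + 0.2600i → escape time 7
(row=0, col=4): c = -0.1160 + 0.2600i → escape time 7
(row=0, col=5): c = 0.0100 + 0.2600i → escape time 7
(row=1, col=0): c = -0.6200 + -0.0040i → escape time 7
(row=1, col=1): c = -0.4940 + -0.0040i → escape time 7
(row=1, col=2): c = -0.3680 + -0.0040i → escape time 7
(row=1, col=3): c = -0.2420 + -0.0040i → escape time 7
(row=1, col=4): c = -0.1160 + -0.0040i → escape time 7
(row=1, col=5): c = 0.0100 + -0.0040i → escape time 7
(row=2, col=0): c = -0.6200 + -0.2680i → escape time 7
(row=2, col=1): c = -0.4940 + -0.2680i → escape time 7
(row=2, col=2): c = -0.3680 + -0.2680i → escape time 7
(row=2, col=3): c = -0.2420 + -0.2680i → escape time 7
(row=2, col=4): c = -0.1160 + -0.2680i → escape time 7
(row=2, col=5): c = 0.0100 + -0.2680i → escape time 7
(row=3, col=0): c = -0.6200 + -0.5320i → escape time 7
(row=3, col=1): c = -0.4940 + -0.5320i → escape time 7
(row=3, col=2): c = -0.3680 + -0.5320i → escape time 7
(row=3, col=3): c = -0.2420 + -0.5320i → escape time 7
(row=3, col=4): c = -0.1160 + -0.5320i → escape time 7
(row=3, col=5): c = 0.0100 + -0.5320i → escape time 7
(row=4, col=0): c = -0.6200 + -0.7960i → escape time 4
(row=4, col=1): c = -0.4940 + -0.7960i → escape time 5
(row=4, col=2): c = -0.3680 + -0.7960i → escape time 7
(row=4, col=3): c = -0.2420 + -0.7960i → escape time 7
(row=4, col=4): c = -0.1160 + -0.7960i → escape time 7
(row=4, col=5): c = 0.0100 + -0.7960i → escape time 7
(row=5, col=0): c = -0.6200 + -1.0600i → escape time 3
(row=5, col=1): c = -0.4940 + -1.0600i → escape time 4
(row=5, col=2): c = -0.3680 + -1.0600i → escape time 4
(row=5, col=3): c = -0.2420 + -1.0600i → escape time 6
(row=5, col=4): c = -0.1160 + -1.0600i → escape time 6
(row=5, col=5): c = 0.0100 + -1.0600i → escape time 5

Answer: 777777
777777
777777
777777
457777
344665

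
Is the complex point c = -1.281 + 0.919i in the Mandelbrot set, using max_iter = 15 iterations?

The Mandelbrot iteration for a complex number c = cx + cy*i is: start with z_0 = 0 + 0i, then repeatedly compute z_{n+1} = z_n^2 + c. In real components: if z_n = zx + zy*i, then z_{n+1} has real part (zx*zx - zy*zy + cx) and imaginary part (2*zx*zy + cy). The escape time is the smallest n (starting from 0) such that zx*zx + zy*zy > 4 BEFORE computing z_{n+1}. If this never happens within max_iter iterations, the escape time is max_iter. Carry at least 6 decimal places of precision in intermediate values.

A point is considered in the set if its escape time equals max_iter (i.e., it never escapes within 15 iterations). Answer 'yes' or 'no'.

Answer: no

Derivation:
z_0 = 0 + 0i, c = -1.2810 + 0.9190i
Iter 1: z = -1.2810 + 0.9190i, |z|^2 = 2.4855
Iter 2: z = -0.4846 + -1.4355i, |z|^2 = 2.2954
Iter 3: z = -3.1068 + 2.3103i, |z|^2 = 14.9893
Escaped at iteration 3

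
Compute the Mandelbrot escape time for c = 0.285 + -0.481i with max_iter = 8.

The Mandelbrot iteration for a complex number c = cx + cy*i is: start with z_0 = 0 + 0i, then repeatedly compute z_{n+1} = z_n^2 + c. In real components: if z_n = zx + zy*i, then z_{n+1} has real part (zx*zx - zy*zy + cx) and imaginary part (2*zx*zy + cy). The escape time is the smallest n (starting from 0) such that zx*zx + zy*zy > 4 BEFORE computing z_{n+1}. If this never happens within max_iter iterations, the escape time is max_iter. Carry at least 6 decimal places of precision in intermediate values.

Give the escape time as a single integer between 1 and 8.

z_0 = 0 + 0i, c = 0.2850 + -0.4810i
Iter 1: z = 0.2850 + -0.4810i, |z|^2 = 0.3126
Iter 2: z = 0.1349 + -0.7552i, |z|^2 = 0.5885
Iter 3: z = -0.2671 + -0.6847i, |z|^2 = 0.5401
Iter 4: z = -0.1125 + -0.1152i, |z|^2 = 0.0259
Iter 5: z = 0.2844 + -0.4551i, |z|^2 = 0.2880
Iter 6: z = 0.1588 + -0.7398i, |z|^2 = 0.5725
Iter 7: z = -0.2371 + -0.7159i, |z|^2 = 0.5688

Answer: 8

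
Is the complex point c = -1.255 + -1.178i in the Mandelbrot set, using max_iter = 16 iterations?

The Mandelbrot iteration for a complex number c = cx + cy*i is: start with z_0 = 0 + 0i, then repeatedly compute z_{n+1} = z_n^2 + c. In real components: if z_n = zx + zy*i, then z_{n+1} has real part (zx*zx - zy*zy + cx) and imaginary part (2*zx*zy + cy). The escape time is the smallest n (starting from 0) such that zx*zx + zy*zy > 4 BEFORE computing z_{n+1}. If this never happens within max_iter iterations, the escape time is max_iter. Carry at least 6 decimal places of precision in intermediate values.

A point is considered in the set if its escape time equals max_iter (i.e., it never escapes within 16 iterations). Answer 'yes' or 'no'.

Answer: no

Derivation:
z_0 = 0 + 0i, c = -1.2550 + -1.1780i
Iter 1: z = -1.2550 + -1.1780i, |z|^2 = 2.9627
Iter 2: z = -1.0677 + 1.7788i, |z|^2 = 4.3040
Escaped at iteration 2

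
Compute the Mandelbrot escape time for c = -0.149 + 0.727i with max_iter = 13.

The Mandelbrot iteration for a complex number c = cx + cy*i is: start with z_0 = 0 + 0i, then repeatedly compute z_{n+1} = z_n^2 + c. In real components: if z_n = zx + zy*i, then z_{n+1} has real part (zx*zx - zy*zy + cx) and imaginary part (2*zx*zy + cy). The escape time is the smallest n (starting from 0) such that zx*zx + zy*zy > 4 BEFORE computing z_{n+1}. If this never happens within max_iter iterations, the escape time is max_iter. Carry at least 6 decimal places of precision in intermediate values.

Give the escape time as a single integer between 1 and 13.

Answer: 13

Derivation:
z_0 = 0 + 0i, c = -0.1490 + 0.7270i
Iter 1: z = -0.1490 + 0.7270i, |z|^2 = 0.5507
Iter 2: z = -0.6553 + 0.5104i, |z|^2 = 0.6899
Iter 3: z = 0.0200 + 0.0581i, |z|^2 = 0.0038
Iter 4: z = -0.1520 + 0.7293i, |z|^2 = 0.5550
Iter 5: z = -0.6578 + 0.5053i, |z|^2 = 0.6881
Iter 6: z = 0.0284 + 0.0622i, |z|^2 = 0.0047
Iter 7: z = -0.1521 + 0.7305i, |z|^2 = 0.5568
Iter 8: z = -0.6595 + 0.5048i, |z|^2 = 0.6899
Iter 9: z = 0.0312 + 0.0611i, |z|^2 = 0.0047
Iter 10: z = -0.1518 + 0.7308i, |z|^2 = 0.5571
Iter 11: z = -0.6600 + 0.5052i, |z|^2 = 0.6909
Iter 12: z = 0.0314 + 0.0601i, |z|^2 = 0.0046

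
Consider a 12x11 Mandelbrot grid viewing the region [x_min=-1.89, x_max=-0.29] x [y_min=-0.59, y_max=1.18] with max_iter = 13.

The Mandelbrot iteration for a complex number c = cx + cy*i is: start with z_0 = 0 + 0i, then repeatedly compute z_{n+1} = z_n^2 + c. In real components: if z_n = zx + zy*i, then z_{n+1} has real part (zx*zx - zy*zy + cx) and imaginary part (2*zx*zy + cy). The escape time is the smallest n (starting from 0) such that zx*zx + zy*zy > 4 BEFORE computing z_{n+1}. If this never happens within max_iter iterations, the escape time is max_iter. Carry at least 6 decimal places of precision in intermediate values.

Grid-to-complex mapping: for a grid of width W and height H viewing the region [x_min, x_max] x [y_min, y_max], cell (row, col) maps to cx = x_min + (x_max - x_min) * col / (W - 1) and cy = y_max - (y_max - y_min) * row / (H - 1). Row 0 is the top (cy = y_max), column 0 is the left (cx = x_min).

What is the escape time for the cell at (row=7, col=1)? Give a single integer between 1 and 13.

z_0 = 0 + 0i, c = -1.7445 + -0.0590i
Iter 1: z = -1.7445 + -0.0590i, |z|^2 = 3.0469
Iter 2: z = 1.2954 + 0.1469i, |z|^2 = 1.6997
Iter 3: z = -0.0880 + 0.3215i, |z|^2 = 0.1111
Iter 4: z = -1.8401 + -0.1156i, |z|^2 = 3.3995
Iter 5: z = 1.6282 + 0.3664i, |z|^2 = 2.7854
Iter 6: z = 0.7723 + 1.1342i, |z|^2 = 1.8830
Iter 7: z = -2.4345 + 1.6930i, |z|^2 = 8.7930
Escaped at iteration 7

Answer: 7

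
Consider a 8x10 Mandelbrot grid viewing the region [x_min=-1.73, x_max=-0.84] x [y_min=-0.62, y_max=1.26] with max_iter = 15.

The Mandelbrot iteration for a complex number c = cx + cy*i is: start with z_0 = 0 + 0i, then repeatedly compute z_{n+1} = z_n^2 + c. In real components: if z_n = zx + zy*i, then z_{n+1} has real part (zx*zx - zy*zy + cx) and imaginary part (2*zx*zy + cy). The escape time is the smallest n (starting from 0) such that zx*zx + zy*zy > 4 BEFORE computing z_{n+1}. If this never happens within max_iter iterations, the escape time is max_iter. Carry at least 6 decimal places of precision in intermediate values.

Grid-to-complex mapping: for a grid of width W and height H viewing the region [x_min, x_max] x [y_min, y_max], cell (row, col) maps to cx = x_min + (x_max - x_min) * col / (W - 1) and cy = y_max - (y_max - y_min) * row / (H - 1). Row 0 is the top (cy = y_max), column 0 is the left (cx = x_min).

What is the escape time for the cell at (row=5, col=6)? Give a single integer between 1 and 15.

Answer: 15

Derivation:
z_0 = 0 + 0i, c = -0.9671 + 0.2156i
Iter 1: z = -0.9671 + 0.2156i, |z|^2 = 0.9818
Iter 2: z = -0.0782 + -0.2014i, |z|^2 = 0.0467
Iter 3: z = -1.0016 + 0.2471i, |z|^2 = 1.0642
Iter 4: z = -0.0250 + -0.2794i, |z|^2 = 0.0787
Iter 5: z = -1.0446 + 0.2295i, |z|^2 = 1.1438
Iter 6: z = 0.0713 + -0.2640i, |z|^2 = 0.0748
Iter 7: z = -1.0317 + 0.1779i, |z|^2 = 1.0962
Iter 8: z = 0.0657 + -0.1516i, |z|^2 = 0.0273
Iter 9: z = -0.9858 + 0.1956i, |z|^2 = 1.0101
Iter 10: z = -0.0336 + -0.1702i, |z|^2 = 0.0301
Iter 11: z = -0.9950 + 0.2270i, |z|^2 = 1.0415
Iter 12: z = -0.0287 + -0.2361i, |z|^2 = 0.0566
Iter 13: z = -1.0221 + 0.2291i, |z|^2 = 1.0971
Iter 14: z = 0.0250 + -0.2528i, |z|^2 = 0.0645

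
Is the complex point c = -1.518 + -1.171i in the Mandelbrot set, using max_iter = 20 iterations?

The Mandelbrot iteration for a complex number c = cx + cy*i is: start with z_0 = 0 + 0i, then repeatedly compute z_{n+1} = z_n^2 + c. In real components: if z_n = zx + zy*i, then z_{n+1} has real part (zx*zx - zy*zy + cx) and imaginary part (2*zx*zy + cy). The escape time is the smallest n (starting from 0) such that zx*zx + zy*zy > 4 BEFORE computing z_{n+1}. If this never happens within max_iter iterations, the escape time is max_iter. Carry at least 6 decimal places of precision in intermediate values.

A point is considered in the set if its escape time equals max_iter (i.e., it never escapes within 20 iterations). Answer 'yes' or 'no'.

z_0 = 0 + 0i, c = -1.5180 + -1.1710i
Iter 1: z = -1.5180 + -1.1710i, |z|^2 = 3.6756
Iter 2: z = -0.5849 + 2.3842i, |z|^2 = 6.0263
Escaped at iteration 2

Answer: no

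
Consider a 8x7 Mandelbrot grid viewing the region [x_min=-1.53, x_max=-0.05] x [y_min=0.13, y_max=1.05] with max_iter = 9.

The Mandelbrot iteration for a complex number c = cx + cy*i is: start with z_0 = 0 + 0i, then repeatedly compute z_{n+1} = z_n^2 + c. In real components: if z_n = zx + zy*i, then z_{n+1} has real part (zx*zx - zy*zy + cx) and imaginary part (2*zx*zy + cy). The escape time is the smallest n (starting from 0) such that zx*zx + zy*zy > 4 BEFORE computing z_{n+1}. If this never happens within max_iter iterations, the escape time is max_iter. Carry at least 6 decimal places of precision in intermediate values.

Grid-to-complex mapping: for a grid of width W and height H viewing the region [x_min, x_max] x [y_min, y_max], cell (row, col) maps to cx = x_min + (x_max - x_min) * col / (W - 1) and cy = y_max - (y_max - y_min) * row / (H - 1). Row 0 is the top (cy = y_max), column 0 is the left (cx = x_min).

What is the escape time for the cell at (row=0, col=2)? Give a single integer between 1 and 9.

z_0 = 0 + 0i, c = -1.1071 + 1.0500i
Iter 1: z = -1.1071 + 1.0500i, |z|^2 = 2.3283
Iter 2: z = -0.9839 + -1.2750i, |z|^2 = 2.5936
Iter 3: z = -1.7648 + 3.5589i, |z|^2 = 15.7800
Escaped at iteration 3

Answer: 3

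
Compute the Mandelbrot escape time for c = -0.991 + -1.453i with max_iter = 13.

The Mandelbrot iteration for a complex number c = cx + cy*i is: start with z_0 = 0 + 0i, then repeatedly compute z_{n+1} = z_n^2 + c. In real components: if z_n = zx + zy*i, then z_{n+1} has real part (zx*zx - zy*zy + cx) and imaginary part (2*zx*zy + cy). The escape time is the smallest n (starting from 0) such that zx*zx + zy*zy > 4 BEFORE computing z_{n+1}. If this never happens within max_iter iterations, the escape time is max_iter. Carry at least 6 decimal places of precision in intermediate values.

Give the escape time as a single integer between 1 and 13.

z_0 = 0 + 0i, c = -0.9910 + -1.4530i
Iter 1: z = -0.9910 + -1.4530i, |z|^2 = 3.0933
Iter 2: z = -2.1201 + 1.4268i, |z|^2 = 6.5308
Escaped at iteration 2

Answer: 2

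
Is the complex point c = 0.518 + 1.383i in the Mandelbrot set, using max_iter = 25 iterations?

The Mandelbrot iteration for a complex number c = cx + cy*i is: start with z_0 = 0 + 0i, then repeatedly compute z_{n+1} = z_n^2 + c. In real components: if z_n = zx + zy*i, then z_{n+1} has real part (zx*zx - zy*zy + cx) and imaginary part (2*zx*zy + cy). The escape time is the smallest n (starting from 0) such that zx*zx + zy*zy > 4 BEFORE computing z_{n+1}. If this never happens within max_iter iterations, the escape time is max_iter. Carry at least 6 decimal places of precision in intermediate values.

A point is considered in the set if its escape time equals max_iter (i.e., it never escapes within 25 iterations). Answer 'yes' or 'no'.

z_0 = 0 + 0i, c = 0.5180 + 1.3830i
Iter 1: z = 0.5180 + 1.3830i, |z|^2 = 2.1810
Iter 2: z = -1.1264 + 2.8158i, |z|^2 = 9.1974
Escaped at iteration 2

Answer: no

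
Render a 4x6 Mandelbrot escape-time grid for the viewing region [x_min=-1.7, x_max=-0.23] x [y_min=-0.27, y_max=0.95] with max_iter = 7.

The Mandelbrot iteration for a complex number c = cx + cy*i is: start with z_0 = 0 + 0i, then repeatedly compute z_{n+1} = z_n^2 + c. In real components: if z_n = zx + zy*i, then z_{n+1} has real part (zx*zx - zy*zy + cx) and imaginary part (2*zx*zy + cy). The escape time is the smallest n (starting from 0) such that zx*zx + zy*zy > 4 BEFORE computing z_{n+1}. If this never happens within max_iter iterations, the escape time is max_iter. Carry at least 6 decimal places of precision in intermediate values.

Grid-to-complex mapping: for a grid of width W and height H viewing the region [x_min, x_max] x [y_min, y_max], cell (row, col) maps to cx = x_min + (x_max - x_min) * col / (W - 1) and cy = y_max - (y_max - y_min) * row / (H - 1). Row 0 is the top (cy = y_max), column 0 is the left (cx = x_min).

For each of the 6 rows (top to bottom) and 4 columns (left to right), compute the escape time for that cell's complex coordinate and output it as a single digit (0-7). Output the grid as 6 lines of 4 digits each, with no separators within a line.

(row=0, col=0): c = -1.7000 + 0.9500i → escape time 2
(row=0, col=1): c = -1.2100 + 0.9500i → escape time 3
(row=0, col=2): c = -0.7200 + 0.9500i → escape time 4
(row=0, col=3): c = -0.2300 + 0.9500i → escape time 7
(row=1, col=0): c = -1.7000 + 0.7060i → escape time 3
(row=1, col=1): c = -1.2100 + 0.7060i → escape time 3
(row=1, col=2): c = -0.7200 + 0.7060i → escape time 5
(row=1, col=3): c = -0.2300 + 0.7060i → escape time 7
(row=2, col=0): c = -1.7000 + 0.4620i → escape time 3
(row=2, col=1): c = -1.2100 + 0.4620i → escape time 6
(row=2, col=2): c = -0.7200 + 0.4620i → escape time 7
(row=2, col=3): c = -0.2300 + 0.4620i → escape time 7
(row=3, col=0): c = -1.7000 + 0.2180i → escape time 4
(row=3, col=1): c = -1.2100 + 0.2180i → escape time 7
(row=3, col=2): c = -0.7200 + 0.2180i → escape time 7
(row=3, col=3): c = -0.2300 + 0.2180i → escape time 7
(row=4, col=0): c = -1.7000 + -0.0260i → escape time 7
(row=4, col=1): c = -1.2100 + -0.0260i → escape time 7
(row=4, col=2): c = -0.7200 + -0.0260i → escape time 7
(row=4, col=3): c = -0.2300 + -0.0260i → escape time 7
(row=5, col=0): c = -1.7000 + -0.2700i → escape time 4
(row=5, col=1): c = -1.2100 + -0.2700i → escape time 7
(row=5, col=2): c = -0.7200 + -0.2700i → escape time 7
(row=5, col=3): c = -0.2300 + -0.2700i → escape time 7

Answer: 2347
3357
3677
4777
7777
4777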